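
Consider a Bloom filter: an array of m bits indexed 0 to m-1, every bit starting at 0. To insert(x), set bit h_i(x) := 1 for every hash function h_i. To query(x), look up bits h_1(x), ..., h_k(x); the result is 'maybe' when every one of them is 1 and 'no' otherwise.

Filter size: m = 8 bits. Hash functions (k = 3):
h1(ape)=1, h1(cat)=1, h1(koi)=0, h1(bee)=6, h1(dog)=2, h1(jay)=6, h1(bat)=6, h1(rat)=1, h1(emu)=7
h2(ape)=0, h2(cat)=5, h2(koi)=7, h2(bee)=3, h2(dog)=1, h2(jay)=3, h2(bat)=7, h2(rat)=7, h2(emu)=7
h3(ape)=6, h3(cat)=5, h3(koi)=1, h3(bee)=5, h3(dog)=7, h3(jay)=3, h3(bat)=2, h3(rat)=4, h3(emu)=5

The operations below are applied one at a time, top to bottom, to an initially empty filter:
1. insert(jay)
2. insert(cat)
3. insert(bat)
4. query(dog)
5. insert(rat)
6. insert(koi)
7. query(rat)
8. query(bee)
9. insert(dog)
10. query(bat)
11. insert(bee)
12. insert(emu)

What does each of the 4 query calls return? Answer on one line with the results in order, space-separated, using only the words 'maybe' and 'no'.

Start: bits=00000000
Op 1: insert jay -> sets bits 3 6 -> bits=00010010
Op 2: insert cat -> sets bits 1 5 -> bits=01010110
Op 3: insert bat -> sets bits 2 6 7 -> bits=01110111
Op 4: query dog -> checks bit1=1, bit2=1, bit7=1 (all 1) -> maybe
Op 5: insert rat -> sets bits 1 4 7 -> bits=01111111
Op 6: insert koi -> sets bits 0 1 7 -> bits=11111111
Op 7: query rat -> checks bit1=1, bit4=1, bit7=1 (all 1) -> maybe
Op 8: query bee -> checks bit3=1, bit5=1, bit6=1 (all 1) -> maybe
Op 9: insert dog -> sets bits 1 2 7 -> bits=11111111
Op 10: query bat -> checks bit2=1, bit6=1, bit7=1 (all 1) -> maybe
Op 11: insert bee -> sets bits 3 5 6 -> bits=11111111
Op 12: insert emu -> sets bits 5 7 -> bits=11111111
Query results in order: maybe maybe maybe maybe

Answer: maybe maybe maybe maybe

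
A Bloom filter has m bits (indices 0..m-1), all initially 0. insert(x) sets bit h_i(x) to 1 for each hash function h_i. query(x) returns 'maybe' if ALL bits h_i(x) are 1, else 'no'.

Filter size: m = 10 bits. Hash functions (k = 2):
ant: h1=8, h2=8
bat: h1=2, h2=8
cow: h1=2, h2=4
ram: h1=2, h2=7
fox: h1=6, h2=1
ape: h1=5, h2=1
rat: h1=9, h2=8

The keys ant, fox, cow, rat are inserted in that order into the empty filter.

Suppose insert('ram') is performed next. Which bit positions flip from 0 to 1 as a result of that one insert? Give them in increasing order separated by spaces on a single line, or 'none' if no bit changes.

Answer: 7

Derivation:
Start: bits=0000000000
After insert 'ant': sets bits 8 -> bits=0000000010
After insert 'fox': sets bits 1 6 -> bits=0100001010
After insert 'cow': sets bits 2 4 -> bits=0110101010
After insert 'rat': sets bits 8 9 -> bits=0110101011
insert 'ram' would touch bits 2 7; currently bit2=1, bit7=0
Bits that are 0 among those (would change 0->1): 7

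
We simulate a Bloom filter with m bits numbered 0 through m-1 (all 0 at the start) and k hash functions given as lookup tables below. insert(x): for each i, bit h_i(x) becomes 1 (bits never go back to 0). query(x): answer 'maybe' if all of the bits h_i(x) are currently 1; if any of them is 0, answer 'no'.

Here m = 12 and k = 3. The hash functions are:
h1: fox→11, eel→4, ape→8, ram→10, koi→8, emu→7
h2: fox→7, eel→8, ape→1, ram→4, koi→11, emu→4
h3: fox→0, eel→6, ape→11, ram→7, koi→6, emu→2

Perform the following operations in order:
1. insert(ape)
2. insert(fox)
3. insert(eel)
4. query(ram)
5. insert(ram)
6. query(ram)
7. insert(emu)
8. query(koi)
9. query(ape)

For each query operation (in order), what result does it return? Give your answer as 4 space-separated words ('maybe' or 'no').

Answer: no maybe maybe maybe

Derivation:
Start: bits=000000000000
Op 1: insert ape -> sets bits 1 8 11 -> bits=010000001001
Op 2: insert fox -> sets bits 0 7 11 -> bits=110000011001
Op 3: insert eel -> sets bits 4 6 8 -> bits=110010111001
Op 4: query ram -> checks bit4=1, bit7=1, bit10=0 (has a 0) -> no
Op 5: insert ram -> sets bits 4 7 10 -> bits=110010111011
Op 6: query ram -> checks bit4=1, bit7=1, bit10=1 (all 1) -> maybe
Op 7: insert emu -> sets bits 2 4 7 -> bits=111010111011
Op 8: query koi -> checks bit6=1, bit8=1, bit11=1 (all 1) -> maybe
Op 9: query ape -> checks bit1=1, bit8=1, bit11=1 (all 1) -> maybe
Query results in order: no maybe maybe maybe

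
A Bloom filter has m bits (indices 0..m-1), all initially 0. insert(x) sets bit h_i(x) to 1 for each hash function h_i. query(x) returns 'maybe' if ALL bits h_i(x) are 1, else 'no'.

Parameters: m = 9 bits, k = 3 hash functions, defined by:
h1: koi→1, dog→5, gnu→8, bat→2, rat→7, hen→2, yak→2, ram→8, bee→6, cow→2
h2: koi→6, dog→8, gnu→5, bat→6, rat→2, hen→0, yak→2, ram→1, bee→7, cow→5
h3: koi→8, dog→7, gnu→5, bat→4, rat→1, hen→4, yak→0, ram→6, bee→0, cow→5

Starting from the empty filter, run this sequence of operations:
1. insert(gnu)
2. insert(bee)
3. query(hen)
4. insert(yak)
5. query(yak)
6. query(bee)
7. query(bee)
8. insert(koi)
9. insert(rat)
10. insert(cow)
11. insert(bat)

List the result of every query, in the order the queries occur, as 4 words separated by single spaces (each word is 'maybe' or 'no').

Answer: no maybe maybe maybe

Derivation:
Start: bits=000000000
Op 1: insert gnu -> sets bits 5 8 -> bits=000001001
Op 2: insert bee -> sets bits 0 6 7 -> bits=100001111
Op 3: query hen -> checks bit0=1, bit2=0, bit4=0 (has a 0) -> no
Op 4: insert yak -> sets bits 0 2 -> bits=101001111
Op 5: query yak -> checks bit0=1, bit2=1 (all 1) -> maybe
Op 6: query bee -> checks bit0=1, bit6=1, bit7=1 (all 1) -> maybe
Op 7: query bee -> checks bit0=1, bit6=1, bit7=1 (all 1) -> maybe
Op 8: insert koi -> sets bits 1 6 8 -> bits=111001111
Op 9: insert rat -> sets bits 1 2 7 -> bits=111001111
Op 10: insert cow -> sets bits 2 5 -> bits=111001111
Op 11: insert bat -> sets bits 2 4 6 -> bits=111011111
Query results in order: no maybe maybe maybe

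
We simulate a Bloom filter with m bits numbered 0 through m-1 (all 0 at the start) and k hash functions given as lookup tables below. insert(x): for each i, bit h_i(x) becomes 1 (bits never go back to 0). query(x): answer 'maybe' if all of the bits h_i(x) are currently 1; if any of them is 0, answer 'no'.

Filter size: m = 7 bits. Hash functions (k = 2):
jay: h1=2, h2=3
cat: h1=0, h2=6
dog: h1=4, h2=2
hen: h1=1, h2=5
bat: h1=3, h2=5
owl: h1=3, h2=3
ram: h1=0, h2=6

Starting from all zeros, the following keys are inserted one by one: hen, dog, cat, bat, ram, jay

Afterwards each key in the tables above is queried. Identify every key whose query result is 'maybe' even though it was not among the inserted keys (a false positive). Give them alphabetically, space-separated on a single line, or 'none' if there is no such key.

Answer: owl

Derivation:
Start: bits=0000000
After insert 'hen': sets bits 1 5 -> bits=0100010
After insert 'dog': sets bits 2 4 -> bits=0110110
After insert 'cat': sets bits 0 6 -> bits=1110111
After insert 'bat': sets bits 3 5 -> bits=1111111
After insert 'ram': sets bits 0 6 -> bits=1111111
After insert 'jay': sets bits 2 3 -> bits=1111111
Not inserted: owl — query each against bits=1111111:
query owl: checks bit3=1 (all 1) -> maybe => FALSE POSITIVE
False positives (alphabetical): owl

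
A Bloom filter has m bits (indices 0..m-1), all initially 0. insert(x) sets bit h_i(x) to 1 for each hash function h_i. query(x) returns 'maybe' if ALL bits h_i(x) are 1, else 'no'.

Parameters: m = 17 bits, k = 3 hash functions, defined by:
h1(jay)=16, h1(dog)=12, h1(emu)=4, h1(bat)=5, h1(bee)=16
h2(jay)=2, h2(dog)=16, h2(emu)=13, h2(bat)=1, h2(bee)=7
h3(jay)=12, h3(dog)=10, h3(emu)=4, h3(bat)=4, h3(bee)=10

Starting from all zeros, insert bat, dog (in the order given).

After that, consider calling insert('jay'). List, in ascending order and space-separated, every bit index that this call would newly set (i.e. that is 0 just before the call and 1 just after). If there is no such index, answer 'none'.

Start: bits=00000000000000000
After insert 'bat': sets bits 1 4 5 -> bits=01001100000000000
After insert 'dog': sets bits 10 12 16 -> bits=01001100001010001
insert 'jay' would touch bits 2 12 16; currently bit2=0, bit12=1, bit16=1
Bits that are 0 among those (would change 0->1): 2

Answer: 2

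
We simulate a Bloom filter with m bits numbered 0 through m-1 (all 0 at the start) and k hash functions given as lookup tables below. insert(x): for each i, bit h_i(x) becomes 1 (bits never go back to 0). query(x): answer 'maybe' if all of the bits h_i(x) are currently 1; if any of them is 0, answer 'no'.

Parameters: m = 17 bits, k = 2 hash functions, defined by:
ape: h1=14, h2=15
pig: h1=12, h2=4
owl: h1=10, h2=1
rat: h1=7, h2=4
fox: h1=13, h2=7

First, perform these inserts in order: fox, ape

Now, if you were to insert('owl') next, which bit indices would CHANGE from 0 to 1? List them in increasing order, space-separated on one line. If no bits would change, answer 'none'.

Start: bits=00000000000000000
After insert 'fox': sets bits 7 13 -> bits=00000001000001000
After insert 'ape': sets bits 14 15 -> bits=00000001000001110
insert 'owl' would touch bits 1 10; currently bit1=0, bit10=0
Bits that are 0 among those (would change 0->1): 1 10

Answer: 1 10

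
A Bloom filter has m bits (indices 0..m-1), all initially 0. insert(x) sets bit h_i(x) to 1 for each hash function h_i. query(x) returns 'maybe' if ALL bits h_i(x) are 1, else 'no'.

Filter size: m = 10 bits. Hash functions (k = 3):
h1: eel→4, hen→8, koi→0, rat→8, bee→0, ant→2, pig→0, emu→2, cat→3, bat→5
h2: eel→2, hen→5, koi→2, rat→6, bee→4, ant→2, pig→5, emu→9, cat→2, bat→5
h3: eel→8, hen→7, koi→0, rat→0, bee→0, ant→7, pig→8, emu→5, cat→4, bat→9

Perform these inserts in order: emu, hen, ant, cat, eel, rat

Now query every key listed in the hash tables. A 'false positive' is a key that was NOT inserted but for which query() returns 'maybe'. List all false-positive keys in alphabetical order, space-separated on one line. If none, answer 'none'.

Answer: bat bee koi pig

Derivation:
Start: bits=0000000000
After insert 'emu': sets bits 2 5 9 -> bits=0010010001
After insert 'hen': sets bits 5 7 8 -> bits=0010010111
After insert 'ant': sets bits 2 7 -> bits=0010010111
After insert 'cat': sets bits 2 3 4 -> bits=0011110111
After insert 'eel': sets bits 2 4 8 -> bits=0011110111
After insert 'rat': sets bits 0 6 8 -> bits=1011111111
Not inserted: bat bee koi pig — query each against bits=1011111111:
query bat: checks bit5=1, bit9=1 (all 1) -> maybe => FALSE POSITIVE
query bee: checks bit0=1, bit4=1 (all 1) -> maybe => FALSE POSITIVE
query koi: checks bit0=1, bit2=1 (all 1) -> maybe => FALSE POSITIVE
query pig: checks bit0=1, bit5=1, bit8=1 (all 1) -> maybe => FALSE POSITIVE
False positives (alphabetical): bat bee koi pig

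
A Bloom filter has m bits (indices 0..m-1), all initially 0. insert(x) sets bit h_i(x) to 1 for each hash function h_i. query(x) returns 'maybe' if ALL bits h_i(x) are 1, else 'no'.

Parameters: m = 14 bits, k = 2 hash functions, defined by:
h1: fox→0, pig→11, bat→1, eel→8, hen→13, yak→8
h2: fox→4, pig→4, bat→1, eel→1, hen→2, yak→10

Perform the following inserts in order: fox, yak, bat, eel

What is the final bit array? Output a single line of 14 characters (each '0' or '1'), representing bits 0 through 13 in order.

Answer: 11001000101000

Derivation:
Start: bits=00000000000000
After insert 'fox': sets bits 0 4 -> bits=10001000000000
After insert 'yak': sets bits 8 10 -> bits=10001000101000
After insert 'bat': sets bits 1 -> bits=11001000101000
After insert 'eel': sets bits 1 8 -> bits=11001000101000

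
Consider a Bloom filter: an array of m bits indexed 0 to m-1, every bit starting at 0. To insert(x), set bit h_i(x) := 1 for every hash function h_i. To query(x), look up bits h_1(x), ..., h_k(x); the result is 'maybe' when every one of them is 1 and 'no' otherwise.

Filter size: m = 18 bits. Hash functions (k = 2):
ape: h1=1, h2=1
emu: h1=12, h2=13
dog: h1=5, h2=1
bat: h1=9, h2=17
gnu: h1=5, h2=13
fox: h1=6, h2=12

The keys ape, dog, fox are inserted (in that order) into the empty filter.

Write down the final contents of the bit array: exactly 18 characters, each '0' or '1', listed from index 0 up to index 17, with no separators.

Answer: 010001100000100000

Derivation:
Start: bits=000000000000000000
After insert 'ape': sets bits 1 -> bits=010000000000000000
After insert 'dog': sets bits 1 5 -> bits=010001000000000000
After insert 'fox': sets bits 6 12 -> bits=010001100000100000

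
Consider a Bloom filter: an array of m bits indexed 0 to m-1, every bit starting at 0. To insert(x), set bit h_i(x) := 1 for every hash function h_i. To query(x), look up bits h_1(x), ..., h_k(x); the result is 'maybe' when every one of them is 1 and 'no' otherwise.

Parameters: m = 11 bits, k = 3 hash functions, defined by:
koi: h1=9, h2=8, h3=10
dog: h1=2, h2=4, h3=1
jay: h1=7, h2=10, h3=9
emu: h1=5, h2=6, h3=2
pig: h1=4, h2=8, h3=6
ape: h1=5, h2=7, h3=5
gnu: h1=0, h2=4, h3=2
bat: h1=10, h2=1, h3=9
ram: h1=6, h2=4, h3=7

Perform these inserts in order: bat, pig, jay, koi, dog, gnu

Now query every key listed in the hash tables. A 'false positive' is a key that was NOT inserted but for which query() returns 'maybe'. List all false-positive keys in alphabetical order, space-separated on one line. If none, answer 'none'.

Answer: ram

Derivation:
Start: bits=00000000000
After insert 'bat': sets bits 1 9 10 -> bits=01000000011
After insert 'pig': sets bits 4 6 8 -> bits=01001010111
After insert 'jay': sets bits 7 9 10 -> bits=01001011111
After insert 'koi': sets bits 8 9 10 -> bits=01001011111
After insert 'dog': sets bits 1 2 4 -> bits=01101011111
After insert 'gnu': sets bits 0 2 4 -> bits=11101011111
Not inserted: ape emu ram — query each against bits=11101011111:
query ape: checks bit5=0, bit7=1 (has a 0) -> no => not a false positive
query emu: checks bit2=1, bit5=0, bit6=1 (has a 0) -> no => not a false positive
query ram: checks bit4=1, bit6=1, bit7=1 (all 1) -> maybe => FALSE POSITIVE
False positives (alphabetical): ram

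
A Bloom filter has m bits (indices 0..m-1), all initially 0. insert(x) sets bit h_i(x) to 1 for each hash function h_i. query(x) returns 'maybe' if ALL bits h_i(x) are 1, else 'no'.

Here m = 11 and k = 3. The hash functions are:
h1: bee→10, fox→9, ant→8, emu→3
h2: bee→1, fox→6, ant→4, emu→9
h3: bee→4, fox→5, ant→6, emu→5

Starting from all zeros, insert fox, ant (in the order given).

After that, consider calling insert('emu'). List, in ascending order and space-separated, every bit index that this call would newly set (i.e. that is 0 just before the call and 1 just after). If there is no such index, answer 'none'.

Start: bits=00000000000
After insert 'fox': sets bits 5 6 9 -> bits=00000110010
After insert 'ant': sets bits 4 6 8 -> bits=00001110110
insert 'emu' would touch bits 3 5 9; currently bit3=0, bit5=1, bit9=1
Bits that are 0 among those (would change 0->1): 3

Answer: 3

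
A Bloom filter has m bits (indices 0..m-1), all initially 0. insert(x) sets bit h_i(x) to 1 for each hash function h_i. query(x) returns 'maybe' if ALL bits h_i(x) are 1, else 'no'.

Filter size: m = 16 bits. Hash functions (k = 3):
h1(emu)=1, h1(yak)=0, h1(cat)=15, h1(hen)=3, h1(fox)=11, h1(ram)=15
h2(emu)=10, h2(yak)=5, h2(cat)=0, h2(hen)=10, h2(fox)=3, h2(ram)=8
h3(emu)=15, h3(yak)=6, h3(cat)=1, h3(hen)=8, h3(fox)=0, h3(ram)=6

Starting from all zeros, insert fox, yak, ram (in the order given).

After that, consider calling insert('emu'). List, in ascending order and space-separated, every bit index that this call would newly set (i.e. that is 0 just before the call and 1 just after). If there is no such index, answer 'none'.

Answer: 1 10

Derivation:
Start: bits=0000000000000000
After insert 'fox': sets bits 0 3 11 -> bits=1001000000010000
After insert 'yak': sets bits 0 5 6 -> bits=1001011000010000
After insert 'ram': sets bits 6 8 15 -> bits=1001011010010001
insert 'emu' would touch bits 1 10 15; currently bit1=0, bit10=0, bit15=1
Bits that are 0 among those (would change 0->1): 1 10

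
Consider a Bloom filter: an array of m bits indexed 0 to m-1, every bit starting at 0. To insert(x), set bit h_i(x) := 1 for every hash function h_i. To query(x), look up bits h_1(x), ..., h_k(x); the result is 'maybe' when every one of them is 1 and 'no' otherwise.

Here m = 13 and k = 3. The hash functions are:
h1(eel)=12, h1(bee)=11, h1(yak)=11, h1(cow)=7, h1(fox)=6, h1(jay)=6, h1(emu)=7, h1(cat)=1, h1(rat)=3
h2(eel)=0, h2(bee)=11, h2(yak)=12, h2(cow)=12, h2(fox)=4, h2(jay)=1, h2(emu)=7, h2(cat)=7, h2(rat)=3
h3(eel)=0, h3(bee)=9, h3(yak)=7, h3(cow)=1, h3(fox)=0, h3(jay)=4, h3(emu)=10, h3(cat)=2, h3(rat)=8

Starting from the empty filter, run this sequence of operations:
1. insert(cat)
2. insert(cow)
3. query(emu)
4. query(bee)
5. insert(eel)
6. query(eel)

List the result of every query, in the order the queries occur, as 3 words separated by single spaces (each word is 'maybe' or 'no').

Start: bits=0000000000000
Op 1: insert cat -> sets bits 1 2 7 -> bits=0110000100000
Op 2: insert cow -> sets bits 1 7 12 -> bits=0110000100001
Op 3: query emu -> checks bit7=1, bit10=0 (has a 0) -> no
Op 4: query bee -> checks bit9=0, bit11=0 (has a 0) -> no
Op 5: insert eel -> sets bits 0 12 -> bits=1110000100001
Op 6: query eel -> checks bit0=1, bit12=1 (all 1) -> maybe
Query results in order: no no maybe

Answer: no no maybe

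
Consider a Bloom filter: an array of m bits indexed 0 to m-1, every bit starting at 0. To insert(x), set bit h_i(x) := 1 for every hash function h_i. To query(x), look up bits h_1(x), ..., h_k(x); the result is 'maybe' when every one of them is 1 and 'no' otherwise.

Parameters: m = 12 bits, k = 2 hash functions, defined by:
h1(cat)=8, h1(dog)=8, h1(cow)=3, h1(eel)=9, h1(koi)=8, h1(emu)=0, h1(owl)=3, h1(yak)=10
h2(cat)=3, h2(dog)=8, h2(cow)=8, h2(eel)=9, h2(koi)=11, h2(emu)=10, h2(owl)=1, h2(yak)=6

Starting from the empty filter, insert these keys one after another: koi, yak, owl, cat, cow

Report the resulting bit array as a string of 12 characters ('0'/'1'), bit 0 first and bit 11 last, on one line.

Answer: 010100101011

Derivation:
Start: bits=000000000000
After insert 'koi': sets bits 8 11 -> bits=000000001001
After insert 'yak': sets bits 6 10 -> bits=000000101011
After insert 'owl': sets bits 1 3 -> bits=010100101011
After insert 'cat': sets bits 3 8 -> bits=010100101011
After insert 'cow': sets bits 3 8 -> bits=010100101011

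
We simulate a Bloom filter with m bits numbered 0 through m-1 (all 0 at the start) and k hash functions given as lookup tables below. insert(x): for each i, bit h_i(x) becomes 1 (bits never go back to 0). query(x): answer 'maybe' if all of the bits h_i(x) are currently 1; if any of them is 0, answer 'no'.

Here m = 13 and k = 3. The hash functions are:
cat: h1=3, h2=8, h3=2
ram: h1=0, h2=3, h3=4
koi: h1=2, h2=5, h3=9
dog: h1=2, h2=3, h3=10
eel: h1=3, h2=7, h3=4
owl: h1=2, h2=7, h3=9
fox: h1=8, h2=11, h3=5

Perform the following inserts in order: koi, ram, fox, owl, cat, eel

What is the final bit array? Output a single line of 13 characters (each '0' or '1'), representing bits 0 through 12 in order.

Start: bits=0000000000000
After insert 'koi': sets bits 2 5 9 -> bits=0010010001000
After insert 'ram': sets bits 0 3 4 -> bits=1011110001000
After insert 'fox': sets bits 5 8 11 -> bits=1011110011010
After insert 'owl': sets bits 2 7 9 -> bits=1011110111010
After insert 'cat': sets bits 2 3 8 -> bits=1011110111010
After insert 'eel': sets bits 3 4 7 -> bits=1011110111010

Answer: 1011110111010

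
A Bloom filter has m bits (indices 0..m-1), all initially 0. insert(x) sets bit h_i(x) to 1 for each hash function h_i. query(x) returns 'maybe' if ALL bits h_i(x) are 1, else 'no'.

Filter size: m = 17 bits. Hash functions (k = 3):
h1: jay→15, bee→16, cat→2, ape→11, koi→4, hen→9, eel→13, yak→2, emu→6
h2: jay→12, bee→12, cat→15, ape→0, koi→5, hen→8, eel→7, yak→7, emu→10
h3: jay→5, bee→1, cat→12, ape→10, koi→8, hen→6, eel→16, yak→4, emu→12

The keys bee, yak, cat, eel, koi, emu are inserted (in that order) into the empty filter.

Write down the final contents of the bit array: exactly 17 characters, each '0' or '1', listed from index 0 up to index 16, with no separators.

Answer: 01101111101011011

Derivation:
Start: bits=00000000000000000
After insert 'bee': sets bits 1 12 16 -> bits=01000000000010001
After insert 'yak': sets bits 2 4 7 -> bits=01101001000010001
After insert 'cat': sets bits 2 12 15 -> bits=01101001000010011
After insert 'eel': sets bits 7 13 16 -> bits=01101001000011011
After insert 'koi': sets bits 4 5 8 -> bits=01101101100011011
After insert 'emu': sets bits 6 10 12 -> bits=01101111101011011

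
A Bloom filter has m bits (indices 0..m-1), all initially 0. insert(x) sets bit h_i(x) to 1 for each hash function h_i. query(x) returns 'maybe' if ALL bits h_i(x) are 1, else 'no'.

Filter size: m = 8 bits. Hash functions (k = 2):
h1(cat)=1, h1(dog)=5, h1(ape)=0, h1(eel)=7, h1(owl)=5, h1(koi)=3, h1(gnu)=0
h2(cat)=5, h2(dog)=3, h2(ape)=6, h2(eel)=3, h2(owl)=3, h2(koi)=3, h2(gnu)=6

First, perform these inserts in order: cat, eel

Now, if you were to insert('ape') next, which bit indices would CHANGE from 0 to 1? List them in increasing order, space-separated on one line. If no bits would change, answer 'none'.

Answer: 0 6

Derivation:
Start: bits=00000000
After insert 'cat': sets bits 1 5 -> bits=01000100
After insert 'eel': sets bits 3 7 -> bits=01010101
insert 'ape' would touch bits 0 6; currently bit0=0, bit6=0
Bits that are 0 among those (would change 0->1): 0 6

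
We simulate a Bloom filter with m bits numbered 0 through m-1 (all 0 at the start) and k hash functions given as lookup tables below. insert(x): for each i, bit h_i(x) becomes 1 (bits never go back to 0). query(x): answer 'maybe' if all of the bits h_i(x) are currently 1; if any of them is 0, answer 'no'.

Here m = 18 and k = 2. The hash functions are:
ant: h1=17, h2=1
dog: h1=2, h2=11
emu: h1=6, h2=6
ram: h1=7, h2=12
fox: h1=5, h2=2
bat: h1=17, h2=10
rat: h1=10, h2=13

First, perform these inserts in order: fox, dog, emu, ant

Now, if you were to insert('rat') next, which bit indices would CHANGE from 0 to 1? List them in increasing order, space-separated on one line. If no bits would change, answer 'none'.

Start: bits=000000000000000000
After insert 'fox': sets bits 2 5 -> bits=001001000000000000
After insert 'dog': sets bits 2 11 -> bits=001001000001000000
After insert 'emu': sets bits 6 -> bits=001001100001000000
After insert 'ant': sets bits 1 17 -> bits=011001100001000001
insert 'rat' would touch bits 10 13; currently bit10=0, bit13=0
Bits that are 0 among those (would change 0->1): 10 13

Answer: 10 13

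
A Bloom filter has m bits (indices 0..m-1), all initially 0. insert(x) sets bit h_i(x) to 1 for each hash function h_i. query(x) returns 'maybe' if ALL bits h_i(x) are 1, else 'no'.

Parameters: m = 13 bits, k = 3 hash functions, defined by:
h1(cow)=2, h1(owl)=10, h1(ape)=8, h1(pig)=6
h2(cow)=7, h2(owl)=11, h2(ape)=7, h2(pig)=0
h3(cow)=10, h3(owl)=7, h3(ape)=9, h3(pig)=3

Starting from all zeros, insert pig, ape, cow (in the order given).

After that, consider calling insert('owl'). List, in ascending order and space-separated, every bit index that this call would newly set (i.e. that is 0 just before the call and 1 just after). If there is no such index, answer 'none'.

Start: bits=0000000000000
After insert 'pig': sets bits 0 3 6 -> bits=1001001000000
After insert 'ape': sets bits 7 8 9 -> bits=1001001111000
After insert 'cow': sets bits 2 7 10 -> bits=1011001111100
insert 'owl' would touch bits 7 10 11; currently bit7=1, bit10=1, bit11=0
Bits that are 0 among those (would change 0->1): 11

Answer: 11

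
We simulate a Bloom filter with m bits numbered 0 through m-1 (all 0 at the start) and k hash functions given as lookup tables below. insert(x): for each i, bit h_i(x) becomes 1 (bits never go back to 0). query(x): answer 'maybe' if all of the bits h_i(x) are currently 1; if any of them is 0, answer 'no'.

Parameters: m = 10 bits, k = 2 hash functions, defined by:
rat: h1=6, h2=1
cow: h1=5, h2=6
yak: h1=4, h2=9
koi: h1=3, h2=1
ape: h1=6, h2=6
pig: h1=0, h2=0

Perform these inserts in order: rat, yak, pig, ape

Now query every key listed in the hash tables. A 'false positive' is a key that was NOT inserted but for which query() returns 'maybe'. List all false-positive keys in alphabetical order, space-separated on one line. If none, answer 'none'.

Start: bits=0000000000
After insert 'rat': sets bits 1 6 -> bits=0100001000
After insert 'yak': sets bits 4 9 -> bits=0100101001
After insert 'pig': sets bits 0 -> bits=1100101001
After insert 'ape': sets bits 6 -> bits=1100101001
Not inserted: cow koi — query each against bits=1100101001:
query cow: checks bit5=0, bit6=1 (has a 0) -> no => not a false positive
query koi: checks bit1=1, bit3=0 (has a 0) -> no => not a false positive
False positives (alphabetical): none

Answer: none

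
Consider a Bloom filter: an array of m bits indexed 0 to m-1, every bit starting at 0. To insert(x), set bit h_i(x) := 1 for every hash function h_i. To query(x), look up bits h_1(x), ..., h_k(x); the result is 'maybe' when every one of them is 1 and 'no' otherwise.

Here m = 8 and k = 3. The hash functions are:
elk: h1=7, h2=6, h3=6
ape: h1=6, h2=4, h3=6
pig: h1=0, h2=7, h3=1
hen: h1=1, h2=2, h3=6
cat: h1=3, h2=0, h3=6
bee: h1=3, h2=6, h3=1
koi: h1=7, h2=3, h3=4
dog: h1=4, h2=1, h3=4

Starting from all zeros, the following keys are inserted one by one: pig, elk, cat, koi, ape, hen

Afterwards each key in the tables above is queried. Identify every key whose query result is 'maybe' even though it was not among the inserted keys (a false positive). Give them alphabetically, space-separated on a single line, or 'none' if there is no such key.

Start: bits=00000000
After insert 'pig': sets bits 0 1 7 -> bits=11000001
After insert 'elk': sets bits 6 7 -> bits=11000011
After insert 'cat': sets bits 0 3 6 -> bits=11010011
After insert 'koi': sets bits 3 4 7 -> bits=11011011
After insert 'ape': sets bits 4 6 -> bits=11011011
After insert 'hen': sets bits 1 2 6 -> bits=11111011
Not inserted: bee dog — query each against bits=11111011:
query bee: checks bit1=1, bit3=1, bit6=1 (all 1) -> maybe => FALSE POSITIVE
query dog: checks bit1=1, bit4=1 (all 1) -> maybe => FALSE POSITIVE
False positives (alphabetical): bee dog

Answer: bee dog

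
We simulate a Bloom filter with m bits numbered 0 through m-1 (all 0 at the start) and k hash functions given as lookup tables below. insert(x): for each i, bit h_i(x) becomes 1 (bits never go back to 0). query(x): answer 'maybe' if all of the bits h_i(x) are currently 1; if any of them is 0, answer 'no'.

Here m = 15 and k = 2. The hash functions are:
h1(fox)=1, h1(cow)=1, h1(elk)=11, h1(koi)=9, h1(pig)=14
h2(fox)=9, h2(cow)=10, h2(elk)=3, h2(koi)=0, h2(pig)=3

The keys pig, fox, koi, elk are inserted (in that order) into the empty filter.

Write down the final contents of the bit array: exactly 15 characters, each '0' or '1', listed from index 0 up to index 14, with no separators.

Start: bits=000000000000000
After insert 'pig': sets bits 3 14 -> bits=000100000000001
After insert 'fox': sets bits 1 9 -> bits=010100000100001
After insert 'koi': sets bits 0 9 -> bits=110100000100001
After insert 'elk': sets bits 3 11 -> bits=110100000101001

Answer: 110100000101001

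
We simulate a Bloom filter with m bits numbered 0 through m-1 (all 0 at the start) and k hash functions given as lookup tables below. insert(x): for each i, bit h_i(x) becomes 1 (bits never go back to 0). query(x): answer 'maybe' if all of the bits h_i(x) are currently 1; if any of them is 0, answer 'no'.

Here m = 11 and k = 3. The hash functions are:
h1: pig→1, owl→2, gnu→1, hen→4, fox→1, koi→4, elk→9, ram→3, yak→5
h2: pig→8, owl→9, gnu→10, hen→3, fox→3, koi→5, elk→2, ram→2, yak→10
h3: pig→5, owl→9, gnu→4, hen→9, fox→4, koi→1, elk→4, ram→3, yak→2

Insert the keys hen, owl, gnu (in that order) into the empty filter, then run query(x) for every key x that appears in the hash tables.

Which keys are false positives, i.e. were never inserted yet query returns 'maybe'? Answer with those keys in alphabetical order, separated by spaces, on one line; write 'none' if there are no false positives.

Start: bits=00000000000
After insert 'hen': sets bits 3 4 9 -> bits=00011000010
After insert 'owl': sets bits 2 9 -> bits=00111000010
After insert 'gnu': sets bits 1 4 10 -> bits=01111000011
Not inserted: elk fox koi pig ram yak — query each against bits=01111000011:
query elk: checks bit2=1, bit4=1, bit9=1 (all 1) -> maybe => FALSE POSITIVE
query fox: checks bit1=1, bit3=1, bit4=1 (all 1) -> maybe => FALSE POSITIVE
query koi: checks bit1=1, bit4=1, bit5=0 (has a 0) -> no => not a false positive
query pig: checks bit1=1, bit5=0, bit8=0 (has a 0) -> no => not a false positive
query ram: checks bit2=1, bit3=1 (all 1) -> maybe => FALSE POSITIVE
query yak: checks bit2=1, bit5=0, bit10=1 (has a 0) -> no => not a false positive
False positives (alphabetical): elk fox ram

Answer: elk fox ram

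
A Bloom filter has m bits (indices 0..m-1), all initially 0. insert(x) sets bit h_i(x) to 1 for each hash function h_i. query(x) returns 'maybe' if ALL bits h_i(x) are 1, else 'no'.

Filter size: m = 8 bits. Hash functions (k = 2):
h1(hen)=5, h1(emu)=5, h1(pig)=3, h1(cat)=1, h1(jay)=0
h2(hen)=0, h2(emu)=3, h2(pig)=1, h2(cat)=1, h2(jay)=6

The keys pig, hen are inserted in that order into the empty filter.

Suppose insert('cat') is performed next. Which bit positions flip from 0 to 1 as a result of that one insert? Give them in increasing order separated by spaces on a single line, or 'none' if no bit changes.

Answer: none

Derivation:
Start: bits=00000000
After insert 'pig': sets bits 1 3 -> bits=01010000
After insert 'hen': sets bits 0 5 -> bits=11010100
insert 'cat' would touch bits 1; currently bit1=1
Bits that are 0 among those (would change 0->1): none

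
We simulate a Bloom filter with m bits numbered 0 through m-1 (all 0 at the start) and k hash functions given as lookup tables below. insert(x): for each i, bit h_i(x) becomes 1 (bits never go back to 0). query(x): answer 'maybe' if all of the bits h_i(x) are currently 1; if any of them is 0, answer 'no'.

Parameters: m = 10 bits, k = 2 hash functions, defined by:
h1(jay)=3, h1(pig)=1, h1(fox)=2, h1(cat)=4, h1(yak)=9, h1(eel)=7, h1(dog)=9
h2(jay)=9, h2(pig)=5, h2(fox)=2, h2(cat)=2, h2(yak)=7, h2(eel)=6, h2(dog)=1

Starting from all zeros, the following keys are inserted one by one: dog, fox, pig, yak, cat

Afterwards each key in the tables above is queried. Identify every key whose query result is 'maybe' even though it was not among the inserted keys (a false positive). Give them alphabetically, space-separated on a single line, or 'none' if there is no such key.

Start: bits=0000000000
After insert 'dog': sets bits 1 9 -> bits=0100000001
After insert 'fox': sets bits 2 -> bits=0110000001
After insert 'pig': sets bits 1 5 -> bits=0110010001
After insert 'yak': sets bits 7 9 -> bits=0110010101
After insert 'cat': sets bits 2 4 -> bits=0110110101
Not inserted: eel jay — query each against bits=0110110101:
query eel: checks bit6=0, bit7=1 (has a 0) -> no => not a false positive
query jay: checks bit3=0, bit9=1 (has a 0) -> no => not a false positive
False positives (alphabetical): none

Answer: none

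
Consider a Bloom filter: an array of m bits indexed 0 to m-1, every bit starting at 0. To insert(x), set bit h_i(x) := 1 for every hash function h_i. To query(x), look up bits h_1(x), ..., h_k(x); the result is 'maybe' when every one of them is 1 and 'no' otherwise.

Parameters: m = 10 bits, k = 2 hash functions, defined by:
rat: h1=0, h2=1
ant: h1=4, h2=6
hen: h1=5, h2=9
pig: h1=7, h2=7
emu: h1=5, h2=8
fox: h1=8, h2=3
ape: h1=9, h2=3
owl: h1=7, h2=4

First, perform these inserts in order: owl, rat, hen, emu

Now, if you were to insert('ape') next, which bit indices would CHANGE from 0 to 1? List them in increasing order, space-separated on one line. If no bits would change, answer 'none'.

Start: bits=0000000000
After insert 'owl': sets bits 4 7 -> bits=0000100100
After insert 'rat': sets bits 0 1 -> bits=1100100100
After insert 'hen': sets bits 5 9 -> bits=1100110101
After insert 'emu': sets bits 5 8 -> bits=1100110111
insert 'ape' would touch bits 3 9; currently bit3=0, bit9=1
Bits that are 0 among those (would change 0->1): 3

Answer: 3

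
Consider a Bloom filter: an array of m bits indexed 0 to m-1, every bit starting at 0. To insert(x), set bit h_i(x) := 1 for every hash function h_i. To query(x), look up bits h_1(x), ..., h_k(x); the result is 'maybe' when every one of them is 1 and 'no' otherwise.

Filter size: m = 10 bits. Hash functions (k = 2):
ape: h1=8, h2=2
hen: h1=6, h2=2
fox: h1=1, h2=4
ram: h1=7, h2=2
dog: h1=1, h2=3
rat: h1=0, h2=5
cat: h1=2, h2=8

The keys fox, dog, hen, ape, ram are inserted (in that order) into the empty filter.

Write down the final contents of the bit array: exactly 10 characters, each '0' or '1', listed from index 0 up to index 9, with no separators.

Answer: 0111101110

Derivation:
Start: bits=0000000000
After insert 'fox': sets bits 1 4 -> bits=0100100000
After insert 'dog': sets bits 1 3 -> bits=0101100000
After insert 'hen': sets bits 2 6 -> bits=0111101000
After insert 'ape': sets bits 2 8 -> bits=0111101010
After insert 'ram': sets bits 2 7 -> bits=0111101110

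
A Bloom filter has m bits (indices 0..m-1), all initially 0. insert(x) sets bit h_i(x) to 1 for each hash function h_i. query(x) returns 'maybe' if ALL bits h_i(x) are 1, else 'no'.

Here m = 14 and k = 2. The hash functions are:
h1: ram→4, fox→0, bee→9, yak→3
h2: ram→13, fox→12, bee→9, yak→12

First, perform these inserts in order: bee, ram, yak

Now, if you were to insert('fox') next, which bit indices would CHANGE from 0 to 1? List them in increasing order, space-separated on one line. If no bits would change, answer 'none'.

Start: bits=00000000000000
After insert 'bee': sets bits 9 -> bits=00000000010000
After insert 'ram': sets bits 4 13 -> bits=00001000010001
After insert 'yak': sets bits 3 12 -> bits=00011000010011
insert 'fox' would touch bits 0 12; currently bit0=0, bit12=1
Bits that are 0 among those (would change 0->1): 0

Answer: 0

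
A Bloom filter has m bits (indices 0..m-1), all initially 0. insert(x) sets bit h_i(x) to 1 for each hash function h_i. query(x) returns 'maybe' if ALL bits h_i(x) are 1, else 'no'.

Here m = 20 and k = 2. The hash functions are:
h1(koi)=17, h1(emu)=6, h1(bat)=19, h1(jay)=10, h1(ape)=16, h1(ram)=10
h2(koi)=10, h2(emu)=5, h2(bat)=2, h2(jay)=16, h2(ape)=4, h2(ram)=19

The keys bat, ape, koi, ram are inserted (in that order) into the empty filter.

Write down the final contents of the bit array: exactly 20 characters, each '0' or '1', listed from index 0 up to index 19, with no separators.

Answer: 00101000001000001101

Derivation:
Start: bits=00000000000000000000
After insert 'bat': sets bits 2 19 -> bits=00100000000000000001
After insert 'ape': sets bits 4 16 -> bits=00101000000000001001
After insert 'koi': sets bits 10 17 -> bits=00101000001000001101
After insert 'ram': sets bits 10 19 -> bits=00101000001000001101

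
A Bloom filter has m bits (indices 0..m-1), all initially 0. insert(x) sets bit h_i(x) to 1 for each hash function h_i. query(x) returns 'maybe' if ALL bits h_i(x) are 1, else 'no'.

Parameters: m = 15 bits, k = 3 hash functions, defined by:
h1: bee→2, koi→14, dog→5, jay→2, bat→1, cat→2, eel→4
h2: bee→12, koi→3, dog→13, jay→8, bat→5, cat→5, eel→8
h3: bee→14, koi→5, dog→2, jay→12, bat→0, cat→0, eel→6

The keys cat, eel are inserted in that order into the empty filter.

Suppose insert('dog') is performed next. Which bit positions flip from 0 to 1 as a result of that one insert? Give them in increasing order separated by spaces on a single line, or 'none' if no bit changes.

Start: bits=000000000000000
After insert 'cat': sets bits 0 2 5 -> bits=101001000000000
After insert 'eel': sets bits 4 6 8 -> bits=101011101000000
insert 'dog' would touch bits 2 5 13; currently bit2=1, bit5=1, bit13=0
Bits that are 0 among those (would change 0->1): 13

Answer: 13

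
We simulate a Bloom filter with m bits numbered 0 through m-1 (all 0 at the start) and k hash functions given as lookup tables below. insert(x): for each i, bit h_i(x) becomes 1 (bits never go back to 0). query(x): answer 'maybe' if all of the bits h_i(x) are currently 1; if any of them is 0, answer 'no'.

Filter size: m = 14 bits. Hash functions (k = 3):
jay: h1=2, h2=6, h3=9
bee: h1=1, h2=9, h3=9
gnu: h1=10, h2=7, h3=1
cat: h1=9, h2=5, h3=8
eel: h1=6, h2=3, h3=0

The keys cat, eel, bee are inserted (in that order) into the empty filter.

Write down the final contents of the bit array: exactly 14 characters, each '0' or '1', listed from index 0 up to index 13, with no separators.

Start: bits=00000000000000
After insert 'cat': sets bits 5 8 9 -> bits=00000100110000
After insert 'eel': sets bits 0 3 6 -> bits=10010110110000
After insert 'bee': sets bits 1 9 -> bits=11010110110000

Answer: 11010110110000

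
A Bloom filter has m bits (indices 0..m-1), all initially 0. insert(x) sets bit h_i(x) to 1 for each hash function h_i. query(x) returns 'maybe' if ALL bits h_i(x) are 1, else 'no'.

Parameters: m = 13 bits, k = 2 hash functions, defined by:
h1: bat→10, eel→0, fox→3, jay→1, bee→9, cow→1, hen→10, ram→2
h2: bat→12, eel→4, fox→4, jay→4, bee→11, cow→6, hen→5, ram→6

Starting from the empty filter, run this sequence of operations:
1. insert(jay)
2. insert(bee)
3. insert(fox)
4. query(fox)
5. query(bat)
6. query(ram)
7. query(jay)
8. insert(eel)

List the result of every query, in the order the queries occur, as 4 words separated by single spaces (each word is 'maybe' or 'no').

Start: bits=0000000000000
Op 1: insert jay -> sets bits 1 4 -> bits=0100100000000
Op 2: insert bee -> sets bits 9 11 -> bits=0100100001010
Op 3: insert fox -> sets bits 3 4 -> bits=0101100001010
Op 4: query fox -> checks bit3=1, bit4=1 (all 1) -> maybe
Op 5: query bat -> checks bit10=0, bit12=0 (has a 0) -> no
Op 6: query ram -> checks bit2=0, bit6=0 (has a 0) -> no
Op 7: query jay -> checks bit1=1, bit4=1 (all 1) -> maybe
Op 8: insert eel -> sets bits 0 4 -> bits=1101100001010
Query results in order: maybe no no maybe

Answer: maybe no no maybe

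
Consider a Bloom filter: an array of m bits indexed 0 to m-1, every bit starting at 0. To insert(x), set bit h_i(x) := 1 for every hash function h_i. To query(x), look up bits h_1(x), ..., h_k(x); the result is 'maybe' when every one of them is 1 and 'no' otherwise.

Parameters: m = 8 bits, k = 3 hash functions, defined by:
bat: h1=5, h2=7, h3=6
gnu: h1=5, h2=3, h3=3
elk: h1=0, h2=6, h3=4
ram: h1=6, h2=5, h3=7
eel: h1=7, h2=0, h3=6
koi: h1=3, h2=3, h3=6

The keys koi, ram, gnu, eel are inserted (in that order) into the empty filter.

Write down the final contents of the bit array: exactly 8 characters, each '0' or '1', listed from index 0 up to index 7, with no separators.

Start: bits=00000000
After insert 'koi': sets bits 3 6 -> bits=00010010
After insert 'ram': sets bits 5 6 7 -> bits=00010111
After insert 'gnu': sets bits 3 5 -> bits=00010111
After insert 'eel': sets bits 0 6 7 -> bits=10010111

Answer: 10010111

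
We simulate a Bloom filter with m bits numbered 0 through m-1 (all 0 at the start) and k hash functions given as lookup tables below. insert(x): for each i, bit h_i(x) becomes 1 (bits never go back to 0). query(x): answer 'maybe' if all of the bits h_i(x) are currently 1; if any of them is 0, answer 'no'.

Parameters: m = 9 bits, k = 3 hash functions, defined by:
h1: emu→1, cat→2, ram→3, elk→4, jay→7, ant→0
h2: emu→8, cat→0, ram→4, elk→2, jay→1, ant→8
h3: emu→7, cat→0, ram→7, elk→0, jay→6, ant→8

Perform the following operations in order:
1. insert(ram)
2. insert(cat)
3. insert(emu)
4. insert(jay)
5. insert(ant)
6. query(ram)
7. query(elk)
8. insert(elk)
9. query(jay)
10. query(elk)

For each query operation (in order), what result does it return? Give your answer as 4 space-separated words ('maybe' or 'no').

Answer: maybe maybe maybe maybe

Derivation:
Start: bits=000000000
Op 1: insert ram -> sets bits 3 4 7 -> bits=000110010
Op 2: insert cat -> sets bits 0 2 -> bits=101110010
Op 3: insert emu -> sets bits 1 7 8 -> bits=111110011
Op 4: insert jay -> sets bits 1 6 7 -> bits=111110111
Op 5: insert ant -> sets bits 0 8 -> bits=111110111
Op 6: query ram -> checks bit3=1, bit4=1, bit7=1 (all 1) -> maybe
Op 7: query elk -> checks bit0=1, bit2=1, bit4=1 (all 1) -> maybe
Op 8: insert elk -> sets bits 0 2 4 -> bits=111110111
Op 9: query jay -> checks bit1=1, bit6=1, bit7=1 (all 1) -> maybe
Op 10: query elk -> checks bit0=1, bit2=1, bit4=1 (all 1) -> maybe
Query results in order: maybe maybe maybe maybe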